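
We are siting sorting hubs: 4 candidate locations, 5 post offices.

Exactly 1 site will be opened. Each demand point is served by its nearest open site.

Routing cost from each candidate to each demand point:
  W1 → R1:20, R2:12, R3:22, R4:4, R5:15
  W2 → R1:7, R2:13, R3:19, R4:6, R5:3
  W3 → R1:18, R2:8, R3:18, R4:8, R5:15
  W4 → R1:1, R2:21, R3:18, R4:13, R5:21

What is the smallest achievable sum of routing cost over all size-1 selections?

48

Open {W2}.
  R1→W2 7, R2→W2 13, R3→W2 19, R4→W2 6, R5→W2 3  ⇒ total 48.
Compare {W3}: total 67.
Compare {W1}: total 73.
No size-1 selection does better; minimum is 48.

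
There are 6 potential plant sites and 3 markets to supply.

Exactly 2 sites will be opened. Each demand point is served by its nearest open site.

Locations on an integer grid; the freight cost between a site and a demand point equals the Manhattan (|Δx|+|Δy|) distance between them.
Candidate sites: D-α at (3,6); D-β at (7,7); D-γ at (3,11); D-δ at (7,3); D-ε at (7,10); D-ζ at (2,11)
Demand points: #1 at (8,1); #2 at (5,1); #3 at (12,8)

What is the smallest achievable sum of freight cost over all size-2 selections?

Open {D-β, D-δ}.
  #1→D-δ 3, #2→D-δ 4, #3→D-β 6  ⇒ total 13.
Compare {D-δ, D-ε}: total 14.
Compare {D-α, D-δ}: total 17.
No size-2 selection does better; minimum is 13.

13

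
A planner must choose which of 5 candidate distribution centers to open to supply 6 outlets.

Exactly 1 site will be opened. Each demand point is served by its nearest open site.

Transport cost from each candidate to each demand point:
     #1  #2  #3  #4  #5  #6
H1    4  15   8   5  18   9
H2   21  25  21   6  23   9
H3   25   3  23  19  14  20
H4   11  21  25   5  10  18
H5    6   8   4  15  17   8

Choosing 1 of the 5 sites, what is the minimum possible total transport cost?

58

Open {H5}.
  #1→H5 6, #2→H5 8, #3→H5 4, #4→H5 15, #5→H5 17, #6→H5 8  ⇒ total 58.
Compare {H1}: total 59.
Compare {H4}: total 90.
No size-1 selection does better; minimum is 58.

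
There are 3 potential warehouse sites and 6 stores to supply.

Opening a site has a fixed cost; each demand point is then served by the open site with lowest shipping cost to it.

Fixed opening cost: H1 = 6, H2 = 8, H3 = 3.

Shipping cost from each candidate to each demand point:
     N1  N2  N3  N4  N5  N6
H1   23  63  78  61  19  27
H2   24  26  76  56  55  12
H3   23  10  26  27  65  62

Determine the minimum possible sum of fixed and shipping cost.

Open {H1, H2, H3}: assign each demand point to its cheapest open site.
  N1→H1 23, N2→H3 10, N3→H3 26, N4→H3 27, N5→H1 19, N6→H2 12
  shipping cost 117, fixed 17 → total 134.
Compare {H1, H3}: shipping cost 132 + fixed 9 = 141.
Compare {H2, H3}: shipping cost 153 + fixed 11 = 164.
Compare {H3}: shipping cost 213 + fixed 3 = 216.
All other subsets cost ≥ 141. Minimum total cost: 134.

134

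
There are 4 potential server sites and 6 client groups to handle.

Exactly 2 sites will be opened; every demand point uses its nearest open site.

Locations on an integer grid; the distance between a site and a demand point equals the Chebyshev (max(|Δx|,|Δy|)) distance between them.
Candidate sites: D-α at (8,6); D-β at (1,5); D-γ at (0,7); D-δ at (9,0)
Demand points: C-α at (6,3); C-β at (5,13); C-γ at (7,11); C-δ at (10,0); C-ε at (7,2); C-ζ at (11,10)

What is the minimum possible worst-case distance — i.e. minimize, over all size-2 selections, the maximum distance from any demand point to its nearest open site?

Open {D-α, D-γ}.
  Farthest demand point is C-β at distance 6 (to D-γ); all others are ≤ 6.
With {D-α, D-β} the worst case is 7.
With {D-α, D-δ} the worst case is 7.
No size-2 selection achieves below 6.

6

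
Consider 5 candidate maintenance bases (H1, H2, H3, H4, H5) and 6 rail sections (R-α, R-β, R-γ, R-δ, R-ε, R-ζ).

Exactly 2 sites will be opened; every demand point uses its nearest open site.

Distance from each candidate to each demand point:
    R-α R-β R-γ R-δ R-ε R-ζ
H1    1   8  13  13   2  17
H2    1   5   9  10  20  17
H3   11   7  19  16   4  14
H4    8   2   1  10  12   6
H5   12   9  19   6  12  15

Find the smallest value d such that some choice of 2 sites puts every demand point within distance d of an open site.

Open {H1, H4}.
  Farthest demand point is R-δ at distance 10 (to H4); all others are ≤ 10.
With {H3, H4} the worst case is 10.
With {H2, H4} the worst case is 12.
No size-2 selection achieves below 10.

10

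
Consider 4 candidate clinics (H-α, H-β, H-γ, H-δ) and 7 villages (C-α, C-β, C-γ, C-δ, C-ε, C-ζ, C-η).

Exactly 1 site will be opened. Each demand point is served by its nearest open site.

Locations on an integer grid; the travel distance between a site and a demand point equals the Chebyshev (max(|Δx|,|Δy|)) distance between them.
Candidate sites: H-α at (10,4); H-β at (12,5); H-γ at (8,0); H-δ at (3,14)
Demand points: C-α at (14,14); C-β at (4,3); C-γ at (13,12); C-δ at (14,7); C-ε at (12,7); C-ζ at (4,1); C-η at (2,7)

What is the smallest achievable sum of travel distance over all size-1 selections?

Open {H-α}.
  C-α→H-α 10, C-β→H-α 6, C-γ→H-α 8, C-δ→H-α 4, C-ε→H-α 3, C-ζ→H-α 6, C-η→H-α 8  ⇒ total 45.
Compare {H-β}: total 46.
Compare {H-γ}: total 55.
No size-1 selection does better; minimum is 45.

45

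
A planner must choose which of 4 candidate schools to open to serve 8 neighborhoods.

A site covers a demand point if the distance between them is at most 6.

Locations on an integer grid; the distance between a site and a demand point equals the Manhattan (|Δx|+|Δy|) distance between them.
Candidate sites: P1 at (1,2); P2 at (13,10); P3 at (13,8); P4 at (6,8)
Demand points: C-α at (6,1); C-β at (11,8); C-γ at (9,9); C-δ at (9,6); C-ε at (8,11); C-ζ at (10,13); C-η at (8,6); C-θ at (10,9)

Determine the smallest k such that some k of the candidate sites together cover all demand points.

3

Coverage sets (demand points within 6 of each site):
  P1: {C-α}
  P2: {C-β, C-γ, C-ε, C-ζ, C-θ}
  P3: {C-β, C-γ, C-δ, C-θ}
  P4: {C-β, C-γ, C-δ, C-ε, C-η, C-θ}
No 2 sites suffice: every size-2 union leaves at least one demand point uncovered.
But {P1, P2, P4} covers everything, so the minimum is 3.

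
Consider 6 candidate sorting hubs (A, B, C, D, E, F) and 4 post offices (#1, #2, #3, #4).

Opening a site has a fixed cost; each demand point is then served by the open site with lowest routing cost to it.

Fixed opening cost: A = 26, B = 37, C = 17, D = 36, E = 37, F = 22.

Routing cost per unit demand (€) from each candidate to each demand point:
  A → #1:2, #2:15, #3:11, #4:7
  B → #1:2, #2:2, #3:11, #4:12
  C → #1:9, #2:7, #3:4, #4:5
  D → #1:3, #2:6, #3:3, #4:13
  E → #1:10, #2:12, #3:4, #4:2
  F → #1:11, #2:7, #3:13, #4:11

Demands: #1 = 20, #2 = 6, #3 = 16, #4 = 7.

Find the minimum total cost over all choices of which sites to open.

Open {B, E}: assign each demand point to its cheapest open site.
  #1→B 20×2=40, #2→B 6×2=12, #3→E 16×4=64, #4→E 7×2=14
  routing cost 130, fixed 74 → total 204.
Compare {B, C}: routing cost 151 + fixed 54 = 205.
Compare {B, C, E}: routing cost 130 + fixed 91 = 221.
Compare {A, C}: routing cost 181 + fixed 43 = 224.
All other subsets cost ≥ 205. Minimum total cost: 204.

204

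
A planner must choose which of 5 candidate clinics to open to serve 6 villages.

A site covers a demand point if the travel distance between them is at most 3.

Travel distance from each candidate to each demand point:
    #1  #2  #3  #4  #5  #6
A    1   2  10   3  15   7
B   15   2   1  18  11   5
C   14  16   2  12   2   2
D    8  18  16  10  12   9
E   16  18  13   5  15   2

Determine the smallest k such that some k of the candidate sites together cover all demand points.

Coverage sets (demand points within 3 of each site):
  A: {#1, #2, #4}
  B: {#2, #3}
  C: {#3, #5, #6}
  D: {}
  E: {#6}
No single site covers all 6 demand points.
But {A, C} covers everything, so the minimum is 2.

2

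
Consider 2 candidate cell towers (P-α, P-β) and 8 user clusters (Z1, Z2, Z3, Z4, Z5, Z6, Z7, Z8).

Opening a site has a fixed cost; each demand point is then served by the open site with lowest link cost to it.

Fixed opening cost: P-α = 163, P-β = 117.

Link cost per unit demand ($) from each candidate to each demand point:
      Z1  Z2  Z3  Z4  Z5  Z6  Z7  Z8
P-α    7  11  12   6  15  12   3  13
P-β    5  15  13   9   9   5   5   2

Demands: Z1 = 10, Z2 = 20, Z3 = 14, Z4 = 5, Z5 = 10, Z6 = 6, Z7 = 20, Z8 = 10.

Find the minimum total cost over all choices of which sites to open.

Open {P-β}: assign each demand point to its cheapest open site.
  Z1→P-β 10×5=50, Z2→P-β 20×15=300, Z3→P-β 14×13=182, Z4→P-β 5×9=45, Z5→P-β 10×9=90, Z6→P-β 6×5=30, Z7→P-β 20×5=100, Z8→P-β 10×2=20
  link cost 817, fixed 117 → total 934.
Compare {P-α, P-β}: link cost 668 + fixed 280 = 948.
Compare {P-α}: link cost 900 + fixed 163 = 1063.

934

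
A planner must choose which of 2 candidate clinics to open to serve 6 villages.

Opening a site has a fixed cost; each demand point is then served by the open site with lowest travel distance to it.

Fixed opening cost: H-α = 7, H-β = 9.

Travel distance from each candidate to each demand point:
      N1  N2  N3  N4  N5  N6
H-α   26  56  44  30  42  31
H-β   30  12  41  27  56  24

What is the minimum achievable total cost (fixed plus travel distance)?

Open {H-α, H-β}: assign each demand point to its cheapest open site.
  N1→H-α 26, N2→H-β 12, N3→H-β 41, N4→H-β 27, N5→H-α 42, N6→H-β 24
  travel distance 172, fixed 16 → total 188.
Compare {H-β}: travel distance 190 + fixed 9 = 199.
Compare {H-α}: travel distance 229 + fixed 7 = 236.

188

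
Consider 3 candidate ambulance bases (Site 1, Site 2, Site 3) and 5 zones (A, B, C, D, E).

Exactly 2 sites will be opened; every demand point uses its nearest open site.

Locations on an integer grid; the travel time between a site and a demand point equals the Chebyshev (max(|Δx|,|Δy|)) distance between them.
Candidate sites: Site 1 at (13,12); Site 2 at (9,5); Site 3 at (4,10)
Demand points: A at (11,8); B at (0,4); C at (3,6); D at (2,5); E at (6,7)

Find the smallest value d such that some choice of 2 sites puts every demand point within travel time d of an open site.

Open {Site 1, Site 3}.
  Farthest demand point is B at travel time 6 (to Site 3); all others are ≤ 6.
With {Site 2, Site 3} the worst case is 6.
With {Site 1, Site 2} the worst case is 9.
No size-2 selection achieves below 6.

6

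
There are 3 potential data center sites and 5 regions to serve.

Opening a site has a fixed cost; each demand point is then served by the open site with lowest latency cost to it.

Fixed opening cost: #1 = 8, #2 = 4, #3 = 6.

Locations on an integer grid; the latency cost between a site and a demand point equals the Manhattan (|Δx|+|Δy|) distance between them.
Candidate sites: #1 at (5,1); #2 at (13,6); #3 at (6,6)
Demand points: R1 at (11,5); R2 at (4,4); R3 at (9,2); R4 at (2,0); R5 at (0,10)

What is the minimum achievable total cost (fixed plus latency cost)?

Open {#1, #2}: assign each demand point to its cheapest open site.
  R1→#2 3, R2→#1 4, R3→#1 5, R4→#1 4, R5→#1 14
  latency cost 30, fixed 12 → total 42.
Compare {#3}: latency cost 37 + fixed 6 = 43.
Compare {#1, #3}: latency cost 29 + fixed 14 = 43.
Compare {#2, #3}: latency cost 34 + fixed 10 = 44.
All other subsets cost ≥ 43. Minimum total cost: 42.

42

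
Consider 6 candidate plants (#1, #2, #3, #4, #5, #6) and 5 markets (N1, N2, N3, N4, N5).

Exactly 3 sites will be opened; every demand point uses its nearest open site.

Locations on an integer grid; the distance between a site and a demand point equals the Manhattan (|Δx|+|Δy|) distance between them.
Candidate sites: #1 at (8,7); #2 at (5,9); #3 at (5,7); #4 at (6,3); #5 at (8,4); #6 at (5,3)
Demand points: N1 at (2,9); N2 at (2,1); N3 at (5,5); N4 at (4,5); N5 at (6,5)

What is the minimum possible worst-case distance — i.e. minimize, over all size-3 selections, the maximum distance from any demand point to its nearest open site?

Open {#1, #2, #6}.
  Farthest demand point is N2 at distance 5 (to #6); all others are ≤ 5.
With {#1, #3, #6} the worst case is 5.
With {#2, #3, #6} the worst case is 5.
No size-3 selection achieves below 5.

5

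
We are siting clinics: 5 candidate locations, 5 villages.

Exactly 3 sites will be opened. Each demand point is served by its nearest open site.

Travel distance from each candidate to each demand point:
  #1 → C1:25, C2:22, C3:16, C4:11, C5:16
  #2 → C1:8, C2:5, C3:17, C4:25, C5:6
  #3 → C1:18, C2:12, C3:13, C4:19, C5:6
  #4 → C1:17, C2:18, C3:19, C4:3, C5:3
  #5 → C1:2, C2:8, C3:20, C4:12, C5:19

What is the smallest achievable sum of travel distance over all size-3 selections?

29

Open {#3, #4, #5}.
  C1→#5 2, C2→#5 8, C3→#3 13, C4→#4 3, C5→#4 3  ⇒ total 29.
Compare {#2, #4, #5}: total 30.
Compare {#1, #4, #5}: total 32.
No size-3 selection does better; minimum is 29.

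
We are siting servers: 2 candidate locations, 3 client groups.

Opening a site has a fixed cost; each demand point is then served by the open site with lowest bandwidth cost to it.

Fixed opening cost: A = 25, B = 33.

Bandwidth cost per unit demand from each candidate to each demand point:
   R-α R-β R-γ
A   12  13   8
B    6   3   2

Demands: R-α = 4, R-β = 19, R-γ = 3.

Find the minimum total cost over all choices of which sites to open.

Open {B}: assign each demand point to its cheapest open site.
  R-α→B 4×6=24, R-β→B 19×3=57, R-γ→B 3×2=6
  bandwidth cost 87, fixed 33 → total 120.
Compare {A, B}: bandwidth cost 87 + fixed 58 = 145.
Compare {A}: bandwidth cost 319 + fixed 25 = 344.

120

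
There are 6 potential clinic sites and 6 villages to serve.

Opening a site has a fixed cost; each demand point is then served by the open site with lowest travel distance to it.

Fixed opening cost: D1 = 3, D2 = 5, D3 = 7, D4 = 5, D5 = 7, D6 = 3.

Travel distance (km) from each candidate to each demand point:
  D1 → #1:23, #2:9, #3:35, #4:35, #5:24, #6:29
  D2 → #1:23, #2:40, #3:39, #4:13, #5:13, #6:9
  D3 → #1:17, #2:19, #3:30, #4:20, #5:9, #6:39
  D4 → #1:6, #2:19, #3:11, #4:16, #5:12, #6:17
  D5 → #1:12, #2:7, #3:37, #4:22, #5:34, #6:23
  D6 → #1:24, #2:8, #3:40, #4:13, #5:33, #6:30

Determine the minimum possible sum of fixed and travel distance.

72

Open {D2, D4, D6}: assign each demand point to its cheapest open site.
  #1→D4 6, #2→D6 8, #3→D4 11, #4→D2 13, #5→D4 12, #6→D2 9
  travel distance 59, fixed 13 → total 72.
Compare {D1, D2, D4}: travel distance 60 + fixed 13 = 73.
Compare {D4, D6}: travel distance 67 + fixed 8 = 75.
Compare {D2, D4, D5}: travel distance 58 + fixed 17 = 75.
All other subsets cost ≥ 73. Minimum total cost: 72.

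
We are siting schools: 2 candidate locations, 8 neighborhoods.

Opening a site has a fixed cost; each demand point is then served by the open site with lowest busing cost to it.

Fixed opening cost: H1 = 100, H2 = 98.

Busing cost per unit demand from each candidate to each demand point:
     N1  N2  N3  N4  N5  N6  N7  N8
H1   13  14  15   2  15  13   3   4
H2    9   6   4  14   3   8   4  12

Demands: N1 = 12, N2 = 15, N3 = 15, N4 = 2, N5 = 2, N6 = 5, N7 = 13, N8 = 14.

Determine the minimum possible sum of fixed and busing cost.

Open {H1, H2}: assign each demand point to its cheapest open site.
  N1→H2 12×9=108, N2→H2 15×6=90, N3→H2 15×4=60, N4→H1 2×2=4, N5→H2 2×3=6, N6→H2 5×8=40, N7→H1 13×3=39, N8→H1 14×4=56
  busing cost 403, fixed 198 → total 601.
Compare {H2}: busing cost 552 + fixed 98 = 650.
Compare {H1}: busing cost 785 + fixed 100 = 885.

601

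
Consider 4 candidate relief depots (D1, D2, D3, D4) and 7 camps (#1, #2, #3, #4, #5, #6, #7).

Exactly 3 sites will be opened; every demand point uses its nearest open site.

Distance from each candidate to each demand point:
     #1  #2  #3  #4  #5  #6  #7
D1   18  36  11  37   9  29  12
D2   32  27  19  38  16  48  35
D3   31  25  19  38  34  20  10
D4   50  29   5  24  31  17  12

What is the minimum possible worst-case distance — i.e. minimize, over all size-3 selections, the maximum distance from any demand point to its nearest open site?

25

Open {D1, D3, D4}.
  Farthest demand point is #2 at distance 25 (to D3); all others are ≤ 25.
With {D1, D2, D4} the worst case is 27.
With {D2, D3, D4} the worst case is 31.
No size-3 selection achieves below 25.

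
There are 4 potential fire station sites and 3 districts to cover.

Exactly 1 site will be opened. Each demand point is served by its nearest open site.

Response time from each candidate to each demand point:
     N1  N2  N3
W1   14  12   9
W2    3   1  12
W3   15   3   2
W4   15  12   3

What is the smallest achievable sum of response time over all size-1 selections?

16

Open {W2}.
  N1→W2 3, N2→W2 1, N3→W2 12  ⇒ total 16.
Compare {W3}: total 20.
Compare {W4}: total 30.
No size-1 selection does better; minimum is 16.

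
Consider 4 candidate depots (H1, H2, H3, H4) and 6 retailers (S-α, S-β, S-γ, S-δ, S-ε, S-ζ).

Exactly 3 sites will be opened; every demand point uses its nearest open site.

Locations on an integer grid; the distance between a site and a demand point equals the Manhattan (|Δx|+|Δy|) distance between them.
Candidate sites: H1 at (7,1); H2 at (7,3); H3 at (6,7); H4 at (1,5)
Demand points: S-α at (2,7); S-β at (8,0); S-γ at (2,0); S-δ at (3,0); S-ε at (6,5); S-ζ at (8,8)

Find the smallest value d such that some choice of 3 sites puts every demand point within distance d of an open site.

6

Open {H1, H2, H3}.
  Farthest demand point is S-γ at distance 6 (to H1); all others are ≤ 6.
With {H1, H2, H4} the worst case is 6.
With {H1, H3, H4} the worst case is 6.
No size-3 selection achieves below 6.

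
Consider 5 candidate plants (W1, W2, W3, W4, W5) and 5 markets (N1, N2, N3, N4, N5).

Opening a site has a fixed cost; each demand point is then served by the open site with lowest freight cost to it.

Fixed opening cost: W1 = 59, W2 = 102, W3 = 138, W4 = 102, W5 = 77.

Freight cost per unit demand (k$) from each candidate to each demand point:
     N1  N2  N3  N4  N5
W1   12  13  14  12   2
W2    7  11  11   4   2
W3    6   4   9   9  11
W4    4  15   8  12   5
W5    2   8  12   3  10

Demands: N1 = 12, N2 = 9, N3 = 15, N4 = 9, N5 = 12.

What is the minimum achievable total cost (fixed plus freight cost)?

463

Open {W1, W5}: assign each demand point to its cheapest open site.
  N1→W5 12×2=24, N2→W5 9×8=72, N3→W5 15×12=180, N4→W5 9×3=27, N5→W1 12×2=24
  freight cost 327, fixed 136 → total 463.
Compare {W4, W5}: freight cost 303 + fixed 179 = 482.
Compare {W2, W5}: freight cost 312 + fixed 179 = 491.
Compare {W5}: freight cost 423 + fixed 77 = 500.
All other subsets cost ≥ 482. Minimum total cost: 463.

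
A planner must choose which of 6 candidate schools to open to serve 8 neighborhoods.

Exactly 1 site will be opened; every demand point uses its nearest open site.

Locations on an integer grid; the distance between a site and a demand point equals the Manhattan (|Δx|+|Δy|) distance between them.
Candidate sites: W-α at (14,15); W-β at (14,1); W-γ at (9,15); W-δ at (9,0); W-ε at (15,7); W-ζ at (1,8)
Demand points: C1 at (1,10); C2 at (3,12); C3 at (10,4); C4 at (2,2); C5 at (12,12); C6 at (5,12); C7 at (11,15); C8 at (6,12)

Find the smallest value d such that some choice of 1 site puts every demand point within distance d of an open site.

17

Open {W-ζ}.
  Farthest demand point is C7 at distance 17 (to W-ζ); all others are ≤ 17.
With {W-δ} the worst case is 18.
With {W-ε} the worst case is 18.
No size-1 selection achieves below 17.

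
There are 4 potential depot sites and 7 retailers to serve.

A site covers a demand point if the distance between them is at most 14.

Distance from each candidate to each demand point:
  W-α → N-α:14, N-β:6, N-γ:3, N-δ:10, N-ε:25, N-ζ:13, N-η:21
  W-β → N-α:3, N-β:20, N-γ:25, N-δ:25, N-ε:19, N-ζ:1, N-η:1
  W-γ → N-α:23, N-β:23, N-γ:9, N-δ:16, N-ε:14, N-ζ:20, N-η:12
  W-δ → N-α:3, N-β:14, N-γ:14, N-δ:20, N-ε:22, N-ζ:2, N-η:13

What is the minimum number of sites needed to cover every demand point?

2

Coverage sets (demand points within 14 of each site):
  W-α: {N-α, N-β, N-γ, N-δ, N-ζ}
  W-β: {N-α, N-ζ, N-η}
  W-γ: {N-γ, N-ε, N-η}
  W-δ: {N-α, N-β, N-γ, N-ζ, N-η}
No single site covers all 7 demand points.
But {W-α, W-γ} covers everything, so the minimum is 2.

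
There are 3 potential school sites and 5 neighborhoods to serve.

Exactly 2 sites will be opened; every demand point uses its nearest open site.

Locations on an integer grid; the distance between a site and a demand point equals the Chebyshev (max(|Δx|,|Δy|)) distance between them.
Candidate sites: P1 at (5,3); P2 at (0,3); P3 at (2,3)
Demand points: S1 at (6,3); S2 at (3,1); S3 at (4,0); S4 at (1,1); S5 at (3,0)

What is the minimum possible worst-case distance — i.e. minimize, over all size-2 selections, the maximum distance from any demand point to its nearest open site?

Open {P1, P2}.
  Farthest demand point is S3 at distance 3 (to P1); all others are ≤ 3.
With {P1, P3} the worst case is 3.
With {P2, P3} the worst case is 4.
No size-2 selection achieves below 3.

3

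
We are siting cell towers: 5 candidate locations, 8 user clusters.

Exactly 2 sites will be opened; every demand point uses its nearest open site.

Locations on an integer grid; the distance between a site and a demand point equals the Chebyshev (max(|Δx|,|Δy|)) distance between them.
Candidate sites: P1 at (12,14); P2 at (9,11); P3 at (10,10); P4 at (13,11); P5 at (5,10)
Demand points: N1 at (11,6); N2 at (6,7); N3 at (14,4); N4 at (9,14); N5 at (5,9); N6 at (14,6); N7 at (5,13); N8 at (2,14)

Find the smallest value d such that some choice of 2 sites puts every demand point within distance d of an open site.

6

Open {P3, P5}.
  Farthest demand point is N3 at distance 6 (to P3); all others are ≤ 6.
With {P1, P2} the worst case is 7.
With {P2, P3} the worst case is 7.
No size-2 selection achieves below 6.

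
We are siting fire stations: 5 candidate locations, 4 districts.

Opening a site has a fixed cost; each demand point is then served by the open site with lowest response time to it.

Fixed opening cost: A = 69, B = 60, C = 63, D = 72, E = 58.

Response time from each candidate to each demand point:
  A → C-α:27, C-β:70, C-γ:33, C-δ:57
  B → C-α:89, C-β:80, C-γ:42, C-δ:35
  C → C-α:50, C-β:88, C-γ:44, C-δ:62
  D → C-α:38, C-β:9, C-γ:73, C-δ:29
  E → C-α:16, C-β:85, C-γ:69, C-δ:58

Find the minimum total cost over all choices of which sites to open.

221

Open {D}: assign each demand point to its cheapest open site.
  C-α→D 38, C-β→D 9, C-γ→D 73, C-δ→D 29
  response time 149, fixed 72 → total 221.
Compare {A, D}: response time 98 + fixed 141 = 239.
Compare {B, D}: response time 118 + fixed 132 = 250.
Compare {D, E}: response time 123 + fixed 130 = 253.
All other subsets cost ≥ 239. Minimum total cost: 221.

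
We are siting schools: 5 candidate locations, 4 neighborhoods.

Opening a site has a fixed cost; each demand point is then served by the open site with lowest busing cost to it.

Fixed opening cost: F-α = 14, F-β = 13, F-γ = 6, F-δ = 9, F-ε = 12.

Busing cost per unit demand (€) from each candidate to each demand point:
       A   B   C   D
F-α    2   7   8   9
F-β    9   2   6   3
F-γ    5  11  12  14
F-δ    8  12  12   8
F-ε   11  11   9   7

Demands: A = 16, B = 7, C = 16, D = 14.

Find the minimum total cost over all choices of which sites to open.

211

Open {F-α, F-β}: assign each demand point to its cheapest open site.
  A→F-α 16×2=32, B→F-β 7×2=14, C→F-β 16×6=96, D→F-β 14×3=42
  busing cost 184, fixed 27 → total 211.
Compare {F-α, F-β, F-γ}: busing cost 184 + fixed 33 = 217.
Compare {F-α, F-β, F-δ}: busing cost 184 + fixed 36 = 220.
Compare {F-α, F-β, F-ε}: busing cost 184 + fixed 39 = 223.
All other subsets cost ≥ 217. Minimum total cost: 211.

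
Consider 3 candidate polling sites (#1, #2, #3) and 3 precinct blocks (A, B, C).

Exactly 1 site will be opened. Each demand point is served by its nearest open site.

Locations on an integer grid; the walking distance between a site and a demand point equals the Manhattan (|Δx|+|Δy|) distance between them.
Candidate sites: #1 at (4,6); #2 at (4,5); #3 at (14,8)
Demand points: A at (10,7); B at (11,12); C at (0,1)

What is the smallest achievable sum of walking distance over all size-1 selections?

29

Open {#1}.
  A→#1 7, B→#1 13, C→#1 9  ⇒ total 29.
Compare {#2}: total 30.
Compare {#3}: total 33.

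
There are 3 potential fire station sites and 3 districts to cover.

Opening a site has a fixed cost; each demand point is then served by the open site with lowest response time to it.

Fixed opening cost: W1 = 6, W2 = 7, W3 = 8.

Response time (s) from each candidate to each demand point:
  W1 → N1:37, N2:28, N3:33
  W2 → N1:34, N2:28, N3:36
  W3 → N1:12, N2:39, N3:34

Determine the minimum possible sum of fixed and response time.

Open {W1, W3}: assign each demand point to its cheapest open site.
  N1→W3 12, N2→W1 28, N3→W1 33
  response time 73, fixed 14 → total 87.
Compare {W2, W3}: response time 74 + fixed 15 = 89.
Compare {W3}: response time 85 + fixed 8 = 93.
Compare {W1, W2, W3}: response time 73 + fixed 21 = 94.
All other subsets cost ≥ 89. Minimum total cost: 87.

87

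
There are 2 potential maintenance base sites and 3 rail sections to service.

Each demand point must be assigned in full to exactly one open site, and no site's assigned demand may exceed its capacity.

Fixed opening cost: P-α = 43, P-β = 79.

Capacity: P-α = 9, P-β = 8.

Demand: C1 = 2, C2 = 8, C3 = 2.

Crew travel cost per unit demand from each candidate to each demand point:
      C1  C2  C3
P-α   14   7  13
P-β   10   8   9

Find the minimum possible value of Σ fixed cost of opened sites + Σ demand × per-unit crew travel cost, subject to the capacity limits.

Open {P-α, P-β}; cheapest assignment that respects the capacities:
  P-α (cap 9, load 8): C2 — cost 8×7 = 56
  P-β (cap 8, load 4): C1, C3 — cost 2×10 + 2×9 = 38
  Shipping 94, fixed 122 → total 216.
  Any other capacity-feasible assignment to {P-α, P-β} ships for at least 94.
Total demand is 12 and no other set of sites has combined capacity ≥ 12, so {P-α, P-β} is the only feasible choice of open sites. Minimum: 216.

216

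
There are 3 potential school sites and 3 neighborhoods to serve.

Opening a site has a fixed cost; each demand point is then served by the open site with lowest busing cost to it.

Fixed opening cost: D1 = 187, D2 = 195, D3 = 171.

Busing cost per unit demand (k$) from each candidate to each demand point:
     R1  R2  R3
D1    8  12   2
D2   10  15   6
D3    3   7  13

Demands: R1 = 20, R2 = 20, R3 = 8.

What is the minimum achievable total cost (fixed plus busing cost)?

475

Open {D3}: assign each demand point to its cheapest open site.
  R1→D3 20×3=60, R2→D3 20×7=140, R3→D3 8×13=104
  busing cost 304, fixed 171 → total 475.
Compare {D1, D3}: busing cost 216 + fixed 358 = 574.
Compare {D1}: busing cost 416 + fixed 187 = 603.
Compare {D2, D3}: busing cost 248 + fixed 366 = 614.
All other subsets cost ≥ 574. Minimum total cost: 475.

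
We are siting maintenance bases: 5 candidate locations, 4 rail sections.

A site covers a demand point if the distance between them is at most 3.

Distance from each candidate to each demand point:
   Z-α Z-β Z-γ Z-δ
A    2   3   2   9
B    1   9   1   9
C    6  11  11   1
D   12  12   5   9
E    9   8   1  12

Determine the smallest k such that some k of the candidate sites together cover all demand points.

2

Coverage sets (demand points within 3 of each site):
  A: {Z-α, Z-β, Z-γ}
  B: {Z-α, Z-γ}
  C: {Z-δ}
  D: {}
  E: {Z-γ}
No single site covers all 4 demand points.
But {A, C} covers everything, so the minimum is 2.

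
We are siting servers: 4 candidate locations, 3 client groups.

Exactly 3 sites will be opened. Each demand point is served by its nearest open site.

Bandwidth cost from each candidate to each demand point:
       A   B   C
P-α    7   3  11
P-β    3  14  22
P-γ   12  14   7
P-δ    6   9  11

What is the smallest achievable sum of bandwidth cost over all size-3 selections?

Open {P-α, P-β, P-γ}.
  A→P-β 3, B→P-α 3, C→P-γ 7  ⇒ total 13.
Compare {P-α, P-γ, P-δ}: total 16.
Compare {P-α, P-β, P-δ}: total 17.
No size-3 selection does better; minimum is 13.

13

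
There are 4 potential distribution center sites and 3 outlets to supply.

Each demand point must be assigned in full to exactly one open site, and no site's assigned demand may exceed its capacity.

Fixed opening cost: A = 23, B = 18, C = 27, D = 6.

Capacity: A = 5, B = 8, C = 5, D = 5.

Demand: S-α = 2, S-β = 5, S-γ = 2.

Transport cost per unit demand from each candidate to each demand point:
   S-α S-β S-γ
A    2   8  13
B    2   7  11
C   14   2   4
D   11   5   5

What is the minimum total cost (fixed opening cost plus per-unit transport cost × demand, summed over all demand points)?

73

Open {B, D}; cheapest assignment that respects the capacities:
  B (cap 8, load 7): S-α, S-β — cost 2×2 + 5×7 = 39
  D (cap 5, load 2): S-γ — cost 2×5 = 10
  Shipping 49, fixed 24 → total 73.
  Any other capacity-feasible assignment to {B, D} ships for at least 49.
Compare {C, D}: its best feasible assignment gives total 75.
Compare {B, C, D}: its best feasible assignment gives total 75.
Every other set of open sites that can feasibly serve all demand totals ≥ 75 even under its best assignment. Minimum: 73.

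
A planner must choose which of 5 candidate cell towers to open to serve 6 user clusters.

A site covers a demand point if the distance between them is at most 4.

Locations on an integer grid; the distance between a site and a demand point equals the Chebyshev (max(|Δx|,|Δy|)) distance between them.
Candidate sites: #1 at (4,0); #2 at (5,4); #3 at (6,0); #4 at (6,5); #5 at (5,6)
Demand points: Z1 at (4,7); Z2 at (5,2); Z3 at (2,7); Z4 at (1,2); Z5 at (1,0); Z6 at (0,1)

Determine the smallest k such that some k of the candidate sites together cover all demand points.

Coverage sets (demand points within 4 of each site):
  #1: {Z2, Z4, Z5, Z6}
  #2: {Z1, Z2, Z3, Z4, Z5}
  #3: {Z2}
  #4: {Z1, Z2, Z3}
  #5: {Z1, Z2, Z3, Z4}
No single site covers all 6 demand points.
But {#1, #2} covers everything, so the minimum is 2.

2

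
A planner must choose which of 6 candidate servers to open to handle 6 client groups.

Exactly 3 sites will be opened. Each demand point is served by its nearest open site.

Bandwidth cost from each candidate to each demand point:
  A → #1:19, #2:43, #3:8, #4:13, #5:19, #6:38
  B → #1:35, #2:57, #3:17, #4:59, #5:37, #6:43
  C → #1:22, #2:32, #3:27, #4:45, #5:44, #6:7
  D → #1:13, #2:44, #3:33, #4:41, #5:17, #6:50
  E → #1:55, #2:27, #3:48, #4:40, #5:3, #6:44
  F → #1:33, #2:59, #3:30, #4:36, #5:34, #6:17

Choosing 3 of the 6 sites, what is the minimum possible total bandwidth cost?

77

Open {A, C, E}.
  #1→A 19, #2→E 27, #3→A 8, #4→A 13, #5→E 3, #6→C 7  ⇒ total 77.
Compare {A, E, F}: total 87.
Compare {A, C, D}: total 90.
No size-3 selection does better; minimum is 77.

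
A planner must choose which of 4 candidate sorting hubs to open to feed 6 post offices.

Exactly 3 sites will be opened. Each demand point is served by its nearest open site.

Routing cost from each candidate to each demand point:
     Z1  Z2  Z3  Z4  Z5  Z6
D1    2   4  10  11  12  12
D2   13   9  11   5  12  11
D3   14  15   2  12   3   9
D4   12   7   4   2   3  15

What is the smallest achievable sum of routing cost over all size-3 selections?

22

Open {D1, D3, D4}.
  Z1→D1 2, Z2→D1 4, Z3→D3 2, Z4→D4 2, Z5→D3 3, Z6→D3 9  ⇒ total 22.
Compare {D1, D2, D3}: total 25.
Compare {D1, D2, D4}: total 26.
No size-3 selection does better; minimum is 22.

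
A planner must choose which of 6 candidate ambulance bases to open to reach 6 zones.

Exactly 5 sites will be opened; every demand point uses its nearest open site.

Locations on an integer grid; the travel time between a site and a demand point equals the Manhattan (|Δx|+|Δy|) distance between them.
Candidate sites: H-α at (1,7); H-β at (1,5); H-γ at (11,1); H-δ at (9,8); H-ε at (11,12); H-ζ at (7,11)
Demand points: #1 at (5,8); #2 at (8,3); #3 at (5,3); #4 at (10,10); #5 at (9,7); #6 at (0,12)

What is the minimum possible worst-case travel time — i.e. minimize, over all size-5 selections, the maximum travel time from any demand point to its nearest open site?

Open {H-α, H-β, H-γ, H-δ, H-ε}.
  Farthest demand point is #3 at travel time 6 (to H-β); all others are ≤ 6.
With {H-α, H-β, H-γ, H-δ, H-ζ} the worst case is 6.
With {H-α, H-β, H-γ, H-ε, H-ζ} the worst case is 6.
No size-5 selection achieves below 6.

6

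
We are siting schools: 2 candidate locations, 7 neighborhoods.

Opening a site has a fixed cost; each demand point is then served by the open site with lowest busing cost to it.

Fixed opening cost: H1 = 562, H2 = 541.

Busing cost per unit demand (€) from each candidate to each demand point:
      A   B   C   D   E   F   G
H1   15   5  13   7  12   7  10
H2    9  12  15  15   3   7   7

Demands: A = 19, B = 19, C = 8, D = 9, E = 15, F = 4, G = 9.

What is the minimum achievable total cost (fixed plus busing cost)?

Open {H2}: assign each demand point to its cheapest open site.
  A→H2 19×9=171, B→H2 19×12=228, C→H2 8×15=120, D→H2 9×15=135, E→H2 15×3=45, F→H2 4×7=28, G→H2 9×7=63
  busing cost 790, fixed 541 → total 1331.
Compare {H1}: busing cost 845 + fixed 562 = 1407.
Compare {H1, H2}: busing cost 569 + fixed 1103 = 1672.

1331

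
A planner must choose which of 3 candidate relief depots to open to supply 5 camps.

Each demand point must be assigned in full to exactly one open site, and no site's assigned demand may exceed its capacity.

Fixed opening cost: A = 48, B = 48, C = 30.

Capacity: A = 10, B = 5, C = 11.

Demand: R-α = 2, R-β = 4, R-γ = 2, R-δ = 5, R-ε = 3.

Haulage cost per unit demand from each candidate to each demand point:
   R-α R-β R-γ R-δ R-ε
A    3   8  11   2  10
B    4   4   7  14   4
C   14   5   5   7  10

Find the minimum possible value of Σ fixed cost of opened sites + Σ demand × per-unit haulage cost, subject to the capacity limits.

154

Open {A, C}; cheapest assignment that respects the capacities:
  A (cap 10, load 10): R-α, R-δ, R-ε — cost 2×3 + 5×2 + 3×10 = 46
  C (cap 11, load 6): R-β, R-γ — cost 4×5 + 2×5 = 30
  Shipping 76, fixed 78 → total 154.
  Any other capacity-feasible assignment to {A, C} ships for at least 76.
Compare {B, C}: its best feasible assignment gives total 163.
Compare {A, B, C}: its best feasible assignment gives total 184.
Every other set of open sites that can feasibly serve all demand totals ≥ 163 even under its best assignment. Minimum: 154.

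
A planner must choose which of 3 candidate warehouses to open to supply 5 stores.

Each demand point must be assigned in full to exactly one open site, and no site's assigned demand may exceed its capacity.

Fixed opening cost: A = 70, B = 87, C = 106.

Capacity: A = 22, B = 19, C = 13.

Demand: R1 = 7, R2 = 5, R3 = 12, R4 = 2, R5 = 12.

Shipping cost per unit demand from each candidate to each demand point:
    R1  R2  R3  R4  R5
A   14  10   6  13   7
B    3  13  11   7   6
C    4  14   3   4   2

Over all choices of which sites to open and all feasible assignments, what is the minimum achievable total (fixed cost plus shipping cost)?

398

Open {A, B}; cheapest assignment that respects the capacities:
  A (cap 22, load 19): R2, R3, R4 — cost 5×10 + 12×6 + 2×13 = 148
  B (cap 19, load 19): R1, R5 — cost 7×3 + 12×6 = 93
  Shipping 241, fixed 157 → total 398.
  Any other capacity-feasible assignment to {A, B} ships for at least 241.
Compare {A, B, C}: its best feasible assignment gives total 444.
Every other set of open sites that can feasibly serve all demand totals ≥ 444 even under its best assignment. Minimum: 398.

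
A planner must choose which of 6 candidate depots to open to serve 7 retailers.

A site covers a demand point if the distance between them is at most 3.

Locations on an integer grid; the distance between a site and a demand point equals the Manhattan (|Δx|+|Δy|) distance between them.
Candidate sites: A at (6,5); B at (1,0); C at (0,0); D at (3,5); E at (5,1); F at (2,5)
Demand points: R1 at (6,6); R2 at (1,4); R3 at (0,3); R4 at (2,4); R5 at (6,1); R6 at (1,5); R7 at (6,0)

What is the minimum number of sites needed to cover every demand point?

Coverage sets (demand points within 3 of each site):
  A: {R1}
  B: {}
  C: {R3}
  D: {R2, R4, R6}
  E: {R5, R7}
  F: {R2, R4, R6}
No 3 sites suffice: every size-3 union leaves at least one demand point uncovered.
But {A, C, D, E} covers everything, so the minimum is 4.

4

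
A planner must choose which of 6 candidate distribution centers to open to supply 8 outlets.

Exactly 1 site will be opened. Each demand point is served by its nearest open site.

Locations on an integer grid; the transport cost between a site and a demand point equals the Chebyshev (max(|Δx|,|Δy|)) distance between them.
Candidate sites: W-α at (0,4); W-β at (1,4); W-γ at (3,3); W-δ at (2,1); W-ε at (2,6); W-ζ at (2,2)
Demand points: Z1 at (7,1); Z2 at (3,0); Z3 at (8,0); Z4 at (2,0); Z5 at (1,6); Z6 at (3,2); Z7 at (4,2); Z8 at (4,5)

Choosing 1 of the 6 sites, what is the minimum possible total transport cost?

Open {W-γ}.
  Z1→W-γ 4, Z2→W-γ 3, Z3→W-γ 5, Z4→W-γ 3, Z5→W-γ 3, Z6→W-γ 1, Z7→W-γ 1, Z8→W-γ 2  ⇒ total 22.
Compare {W-δ}: total 25.
Compare {W-ζ}: total 25.
No size-1 selection does better; minimum is 22.

22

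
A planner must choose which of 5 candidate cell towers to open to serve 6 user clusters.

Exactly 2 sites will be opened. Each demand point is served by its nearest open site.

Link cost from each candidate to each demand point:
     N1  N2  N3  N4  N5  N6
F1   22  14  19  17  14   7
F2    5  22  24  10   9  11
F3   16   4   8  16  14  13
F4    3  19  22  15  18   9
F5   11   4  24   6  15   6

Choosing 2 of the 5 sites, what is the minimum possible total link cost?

Open {F2, F3}.
  N1→F2 5, N2→F3 4, N3→F3 8, N4→F2 10, N5→F2 9, N6→F2 11  ⇒ total 47.
Compare {F3, F5}: total 49.
Compare {F3, F4}: total 53.
No size-2 selection does better; minimum is 47.

47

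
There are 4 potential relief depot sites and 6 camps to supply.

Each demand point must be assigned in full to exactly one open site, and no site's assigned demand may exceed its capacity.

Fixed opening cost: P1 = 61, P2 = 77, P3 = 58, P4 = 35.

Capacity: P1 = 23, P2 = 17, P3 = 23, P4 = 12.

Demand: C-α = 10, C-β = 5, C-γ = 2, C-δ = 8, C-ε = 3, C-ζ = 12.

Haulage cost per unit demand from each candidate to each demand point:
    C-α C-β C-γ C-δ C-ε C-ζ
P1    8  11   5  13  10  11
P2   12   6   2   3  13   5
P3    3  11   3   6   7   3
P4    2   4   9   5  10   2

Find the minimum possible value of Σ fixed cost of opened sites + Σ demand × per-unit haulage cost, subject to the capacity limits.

303

Open {P2, P3, P4}; cheapest assignment that respects the capacities:
  P2 (cap 17, load 15): C-β, C-γ, C-δ — cost 5×6 + 2×2 + 8×3 = 58
  P3 (cap 23, load 13): C-α, C-ε — cost 10×3 + 3×7 = 51
  P4 (cap 12, load 12): C-ζ — cost 12×2 = 24
  Shipping 133, fixed 170 → total 303.
  Any other capacity-feasible assignment to {P2, P3, P4} ships for at least 133.
Compare {P2, P3}: its best feasible assignment gives total 330.
Compare {P1, P3, P4}: its best feasible assignment gives total 338.
Every other set of open sites that can feasibly serve all demand totals ≥ 330 even under its best assignment. Minimum: 303.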